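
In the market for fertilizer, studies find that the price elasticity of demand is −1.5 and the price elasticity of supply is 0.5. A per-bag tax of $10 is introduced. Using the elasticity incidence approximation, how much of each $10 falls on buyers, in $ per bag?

Buyers bear ≈ $2.5 per bag.

Incidence ratio: buyers' share ≈ εs / (εs + |εd|) = 0.5 / (0.5 + 1.5) = 0.25.
So buyers bear ≈ 0.25 × $10 = $2.5; producers bear $7.5.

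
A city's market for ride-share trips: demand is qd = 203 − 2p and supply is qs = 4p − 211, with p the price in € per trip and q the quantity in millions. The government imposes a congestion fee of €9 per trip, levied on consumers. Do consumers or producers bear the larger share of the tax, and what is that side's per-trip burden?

Consumers bear the larger share: €6 per trip.

Before the tax: set 203 − 2p = 4p − 211 → p* = €69, q* = 65.
With the tax collected from consumers, demand (in seller-price terms) shifts: qd = 203 − 2(p + 9).
Solving gives q = 53 with consumers paying €75 and producers receiving €66 (the €9 wedge).
Per-trip burden: consumers €6, producers €3.
Consumers take the larger share because demand is less price-elastic here (demand slope 2 vs supply slope 4).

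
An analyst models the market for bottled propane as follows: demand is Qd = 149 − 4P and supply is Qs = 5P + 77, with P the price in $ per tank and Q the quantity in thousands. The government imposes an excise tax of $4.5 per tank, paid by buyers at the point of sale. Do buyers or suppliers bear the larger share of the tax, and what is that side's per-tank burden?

Before the tax: set 149 − 4P = 5P + 77 → P* = $8, Q* = 117.
With the tax collected from buyers, demand (in seller-price terms) shifts: Qd = 149 − 4(P + 4.5).
New equilibrium: buyers pay $10.5, suppliers receive $6, Q = 107. (Wedge: Pb − Ps = 4.5.)
Per-tank burden: buyers $2.5, suppliers $2.
Buyers take the larger share because demand is less price-elastic here (demand slope 4 vs supply slope 5).

Buyers bear the larger share: $2.5 per tank.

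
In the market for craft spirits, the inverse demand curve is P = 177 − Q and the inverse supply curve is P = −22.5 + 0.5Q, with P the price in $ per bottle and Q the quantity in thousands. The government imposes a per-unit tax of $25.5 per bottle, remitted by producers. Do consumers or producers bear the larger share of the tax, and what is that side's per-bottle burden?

Inverting to Q(P) form: Qd = 177 − P; Qs = 2P + 45.
Before the tax: set 177 − P = 2P + 45 → P* = $44, Q* = 133.
With the tax collected from producers, supply shifts: Qs = 2(P − 25.5) + 45.
New equilibrium: consumers pay $61, producers receive $35.5, Q = 116. (Wedge: Pb − Ps = 25.5.)
Per-bottle burden: consumers $17, producers $8.5.
Consumers take the larger share because demand is less price-elastic here (demand slope 1 vs supply slope 2).
The less price-elastic side of the market bears the larger share of a per-unit tax.

Consumers bear the larger share: $17 per bottle.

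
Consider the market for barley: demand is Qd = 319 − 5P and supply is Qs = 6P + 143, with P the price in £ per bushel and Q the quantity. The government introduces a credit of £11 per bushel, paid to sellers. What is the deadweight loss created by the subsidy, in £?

Deadweight loss = £165.

Without the subsidy, 319 − 5P = 6P + 143 gives 11P = 176, so P* = £16 and Q* = 239.
With a per-unit subsidy paid to sellers, each receives P + 11 per unit sold, so supply becomes Qs = 6(P + 11) + 143.
New equilibrium: consumers pay £10, sellers receive £21, Q = 269. (Wedge: Pb − Ps = −11.)
Quantity rises by |ΔQ| = |239 − 269| = 30.
DWL = ½ · t · |ΔQ| = ½ · 11 · 30 = £165.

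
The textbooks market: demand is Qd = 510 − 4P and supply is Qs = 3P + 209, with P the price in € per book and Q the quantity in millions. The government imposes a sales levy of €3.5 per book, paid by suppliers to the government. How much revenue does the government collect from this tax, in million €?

Without the tax, 510 − 4P = 3P + 209 gives 7P = 301, so P* = €43 and Q* = 338.
With the tax collected from suppliers, supply shifts: Qs = 3(P − 3.5) + 209.
New equilibrium: consumers pay €44.5, suppliers receive €41, Q = 332. (Wedge: Pb − Ps = 3.5.)
Revenue = t · Q = 3.5 · 332 = €1162.

Tax revenue = €1162 million.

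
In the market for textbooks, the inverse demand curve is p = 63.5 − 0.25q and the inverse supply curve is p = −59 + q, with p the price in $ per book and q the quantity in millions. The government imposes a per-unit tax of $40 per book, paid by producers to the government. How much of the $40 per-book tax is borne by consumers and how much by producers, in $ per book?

Consumers bear $8 per book; producers bear $32 per book.

Rewrite in direct form: qd = 254 − 4p and qs = p + 59.
Before the tax: set 254 − 4p = p + 59 → p* = $39, q* = 98.
With the tax collected from producers, supply shifts: qs = (p − 40) + 59.
New equilibrium: consumers pay $47, producers receive $7, q = 66. (Wedge: pb − ps = 40.)
Burden on consumers: $8; on producers: $32. (They sum to $40.)
The less price-elastic side of the market bears the larger share of a per-unit tax.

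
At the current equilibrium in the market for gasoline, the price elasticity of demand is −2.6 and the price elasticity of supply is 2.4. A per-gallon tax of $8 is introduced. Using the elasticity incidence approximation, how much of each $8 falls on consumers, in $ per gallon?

Consumers bear ≈ $3.84 per gallon.

Incidence ratio: consumers' share ≈ εs / (εs + |εd|) = 2.4 / (2.4 + 2.6) = 0.48.
So consumers bear ≈ 0.48 × $8 = $3.84; sellers bear $4.16.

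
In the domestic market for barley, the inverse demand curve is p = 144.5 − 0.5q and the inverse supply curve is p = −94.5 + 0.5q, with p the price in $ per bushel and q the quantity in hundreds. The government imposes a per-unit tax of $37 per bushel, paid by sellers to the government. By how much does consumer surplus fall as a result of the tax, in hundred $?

Consumer surplus falls by $4079.25 hundred.

Rewrite in direct form: qd = 289 − 2p and qs = 2p + 189.
Without the tax, 289 − 2p = 2p + 189 gives 4p = 100, so p* = $25 and q* = 239.
With the tax collected from sellers, supply shifts: qs = 2(p − 37) + 189.
Solving gives q = 202 with buyers paying $43.5 and sellers receiving $6.5 (the $37 wedge).
ΔCS is the trapezoid between Q = 202 and Q = 239 of height $18.5: ½ · (239 + 202) · 18.5 = $4079.25.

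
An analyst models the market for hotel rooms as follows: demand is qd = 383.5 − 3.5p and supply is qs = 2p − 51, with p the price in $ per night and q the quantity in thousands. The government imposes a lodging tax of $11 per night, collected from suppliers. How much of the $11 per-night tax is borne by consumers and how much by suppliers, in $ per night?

Without the tax, 383.5 − 3.5p = 2p − 51 gives 5.5p = 434.5, so p* = $79 and q* = 107.
With the tax collected from suppliers, supply shifts: qs = 2(p − 11) − 51.
New equilibrium: consumers pay $83, suppliers receive $72, q = 93. (Wedge: pb − ps = 11.)
Burden on consumers: $4; on suppliers: $7. (They sum to $11.)
The less price-elastic side of the market bears the larger share of a per-unit tax.

Consumers bear $4 per night; suppliers bear $7 per night.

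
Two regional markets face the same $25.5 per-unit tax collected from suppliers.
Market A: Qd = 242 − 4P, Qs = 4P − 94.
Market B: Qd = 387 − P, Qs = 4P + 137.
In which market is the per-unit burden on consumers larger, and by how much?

Market A: pre-tax P* = $42, Q* = 74; post-tax Q = 23; per-unit burden on consumers = $12.75.
Market B: pre-tax P* = $50, Q* = 337; post-tax Q = 316.6; per-unit burden on consumers = $20.4.
Difference: $12.75 vs $20.4 → market B is larger by $7.65.

Market B, by $7.65.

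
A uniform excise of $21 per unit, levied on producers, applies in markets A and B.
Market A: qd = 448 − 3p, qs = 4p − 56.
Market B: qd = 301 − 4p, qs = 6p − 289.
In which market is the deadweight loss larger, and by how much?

Market B, by $151.2.

Market A: pre-tax p* = $72, q* = 232; post-tax q = 196; deadweight loss = $378.
Market B: pre-tax p* = $59, q* = 65; post-tax q = 14.6; deadweight loss = $529.2.
Difference: $378 vs $529.2 → market B is larger by $151.2.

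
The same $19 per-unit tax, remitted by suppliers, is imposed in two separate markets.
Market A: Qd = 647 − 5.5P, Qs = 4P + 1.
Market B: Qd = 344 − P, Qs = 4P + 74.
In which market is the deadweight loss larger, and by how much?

Market A, by $273.6.

Market A: pre-tax P* = $68, Q* = 273; post-tax Q = 229; deadweight loss = $418.
Market B: pre-tax P* = $54, Q* = 290; post-tax Q = 274.8; deadweight loss = $144.4.
Difference: $418 vs $144.4 → market A is larger by $273.6.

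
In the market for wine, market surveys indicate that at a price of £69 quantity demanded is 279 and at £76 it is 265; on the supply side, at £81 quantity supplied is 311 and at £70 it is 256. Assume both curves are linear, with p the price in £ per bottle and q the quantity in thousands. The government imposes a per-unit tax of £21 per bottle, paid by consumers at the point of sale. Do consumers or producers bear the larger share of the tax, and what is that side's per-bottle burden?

Consumers bear the larger share: £15 per bottle.

Demand slope: (265 − 279)/(76 − 69) = -2, so qd = 417 − 2p.
Supply slope: (256 − 311)/(70 − 81) = 5, so qs = 5p − 94.
Without the tax, 417 − 2p = 5p − 94 gives 7p = 511, so p* = £73 and q* = 271.
With the tax collected from consumers, demand (in seller-price terms) shifts: qd = 417 − 2(p + 21).
New equilibrium: consumers pay £88, producers receive £67, q = 241. (Wedge: pb − ps = 21.)
Per-bottle burden: consumers £15, producers £6.
Consumers take the larger share because demand is less price-elastic here (demand slope 2 vs supply slope 5).
The less price-elastic side of the market bears the larger share of a per-unit tax.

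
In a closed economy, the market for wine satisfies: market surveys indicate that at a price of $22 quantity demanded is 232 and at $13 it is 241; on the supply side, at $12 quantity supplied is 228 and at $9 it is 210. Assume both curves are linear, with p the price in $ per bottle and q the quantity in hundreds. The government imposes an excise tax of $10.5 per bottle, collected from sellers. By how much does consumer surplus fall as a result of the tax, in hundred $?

Consumer surplus falls by $2119.5 hundred.

Demand slope: (241 − 232)/(13 − 22) = -1, so qd = 254 − p.
Supply slope: (210 − 228)/(9 − 12) = 6, so qs = 6p + 156.
Before the tax: set 254 − p = 6p + 156 → p* = $14, q* = 240.
With the tax collected from sellers, supply shifts: qs = 6(p − 10.5) + 156.
Solving gives q = 231 with buyers paying $23 and sellers receiving $12.5 (the $10.5 wedge).
ΔCS is the trapezoid between Q = 231 and Q = 240 of height $9: ½ · (240 + 231) · 9 = $2119.5.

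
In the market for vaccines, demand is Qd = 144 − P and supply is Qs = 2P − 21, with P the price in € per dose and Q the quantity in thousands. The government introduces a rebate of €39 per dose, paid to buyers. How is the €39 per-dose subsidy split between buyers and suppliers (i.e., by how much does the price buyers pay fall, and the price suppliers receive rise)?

Buyers gain €26 per dose; suppliers gain €13 per dose.

Before the subsidy: set 144 − P = 2P − 21 → P* = €55, Q* = 89.
With a per-unit subsidy paid to buyers, each effectively pays P − 39, so demand becomes Qd = 144 − (P − 39).
Solving gives Q = 115 with buyers paying €29 and suppliers receiving €68 (the €39 wedge).
Gain to buyers: €26; to suppliers: €13. (They sum to €39.)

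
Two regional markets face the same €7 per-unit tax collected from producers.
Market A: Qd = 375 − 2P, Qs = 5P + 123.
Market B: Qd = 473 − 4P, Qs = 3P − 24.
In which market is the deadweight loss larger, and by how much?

Market A: pre-tax P* = €36, Q* = 303; post-tax Q = 293; deadweight loss = €35.
Market B: pre-tax P* = €71, Q* = 189; post-tax Q = 177; deadweight loss = €42.
Difference: €35 vs €42 → market B is larger by €7.

Market B, by €7.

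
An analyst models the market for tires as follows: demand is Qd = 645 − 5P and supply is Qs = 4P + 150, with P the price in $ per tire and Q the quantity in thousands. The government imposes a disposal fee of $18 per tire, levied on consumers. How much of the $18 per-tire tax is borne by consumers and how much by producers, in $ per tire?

Consumers bear $8 per tire; producers bear $10 per tire.

Before the tax: set 645 − 5P = 4P + 150 → P* = $55, Q* = 370.
With the tax collected from consumers, demand (in seller-price terms) shifts: Qd = 645 − 5(P + 18).
New equilibrium: consumers pay $63, producers receive $45, Q = 330. (Wedge: Pb − Ps = 18.)
Burden on consumers: $8; on producers: $10. (They sum to $18.)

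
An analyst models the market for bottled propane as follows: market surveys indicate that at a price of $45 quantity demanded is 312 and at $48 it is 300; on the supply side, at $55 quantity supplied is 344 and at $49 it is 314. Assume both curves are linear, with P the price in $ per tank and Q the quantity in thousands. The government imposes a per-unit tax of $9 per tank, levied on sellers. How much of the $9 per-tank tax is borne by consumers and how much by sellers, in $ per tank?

Demand slope: (300 − 312)/(48 − 45) = -4, so Qd = 492 − 4P.
Supply slope: (314 − 344)/(49 − 55) = 5, so Qs = 5P + 69.
Before the tax: set 492 − 4P = 5P + 69 → P* = $47, Q* = 304.
With the tax collected from sellers, supply shifts: Qs = 5(P − 9) + 69.
Solving gives Q = 284 with consumers paying $52 and sellers receiving $43 (the $9 wedge).
Burden on consumers: $5; on sellers: $4. (They sum to $9.)
The less price-elastic side of the market bears the larger share of a per-unit tax.

Consumers bear $5 per tank; sellers bear $4 per tank.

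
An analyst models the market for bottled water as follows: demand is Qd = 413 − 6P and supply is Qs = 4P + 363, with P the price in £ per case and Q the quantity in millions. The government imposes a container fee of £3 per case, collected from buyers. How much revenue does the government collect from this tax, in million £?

Without the tax, 413 − 6P = 4P + 363 gives 10P = 50, so P* = £5 and Q* = 383.
With the tax collected from buyers, demand (in seller-price terms) shifts: Qd = 413 − 6(P + 3).
Solving gives Q = 375.8 with buyers paying £6.2 and sellers receiving £3.2 (the £3 wedge).
Revenue = t · Q = 3 · 375.8 = £1127.4.

Tax revenue = £1127.4 million.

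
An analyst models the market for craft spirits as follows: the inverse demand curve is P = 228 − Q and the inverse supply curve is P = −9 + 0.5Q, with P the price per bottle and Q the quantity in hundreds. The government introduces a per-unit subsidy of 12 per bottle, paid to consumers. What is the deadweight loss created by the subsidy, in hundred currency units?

Rewrite in direct form: Qd = 228 − P and Qs = 2P + 18.
Without the subsidy, 228 − P = 2P + 18 gives 3P = 210, so P* = 70 and Q* = 158.
With a per-unit subsidy paid to consumers, each effectively pays P − 12, so demand becomes Qd = 228 − (P − 12).
New equilibrium: consumers pay 62, sellers receive 74, Q = 166. (Wedge: Pb − Ps = −12.)
Quantity rises by |ΔQ| = |158 − 166| = 8.
DWL = ½ · t · |ΔQ| = ½ · 12 · 8 = 48.

Deadweight loss = 48 hundred.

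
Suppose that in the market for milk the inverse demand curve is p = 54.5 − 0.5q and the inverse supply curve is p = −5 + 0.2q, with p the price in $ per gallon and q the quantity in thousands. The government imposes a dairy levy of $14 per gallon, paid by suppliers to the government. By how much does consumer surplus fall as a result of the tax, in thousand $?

Consumer surplus falls by $750 thousand.

Inverting to q(p) form: qd = 109 − 2p; qs = 5p + 25.
Before the tax: set 109 − 2p = 5p + 25 → p* = $12, q* = 85.
With the tax collected from suppliers, supply shifts: qs = 5(p − 14) + 25.
Solving gives q = 65 with buyers paying $22 and suppliers receiving $8 (the $14 wedge).
ΔCS is the trapezoid between Q = 65 and Q = 85 of height $10: ½ · (85 + 65) · 10 = $750.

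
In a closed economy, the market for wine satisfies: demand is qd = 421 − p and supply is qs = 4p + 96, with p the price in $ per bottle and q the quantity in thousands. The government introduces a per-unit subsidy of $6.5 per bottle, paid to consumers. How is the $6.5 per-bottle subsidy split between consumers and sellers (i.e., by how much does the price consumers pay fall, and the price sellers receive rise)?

Consumers gain $5.2 per bottle; sellers gain $1.3 per bottle.

Before the subsidy: set 421 − p = 4p + 96 → p* = $65, q* = 356.
With a per-unit subsidy paid to consumers, each effectively pays p − 6.5, so demand becomes qd = 421 − (p − 6.5).
New equilibrium: consumers pay $59.8, sellers receive $66.3, q = 361.2. (Wedge: pb − ps = −6.5.)
Gain to consumers: $5.2; to sellers: $1.3. (They sum to $6.5.)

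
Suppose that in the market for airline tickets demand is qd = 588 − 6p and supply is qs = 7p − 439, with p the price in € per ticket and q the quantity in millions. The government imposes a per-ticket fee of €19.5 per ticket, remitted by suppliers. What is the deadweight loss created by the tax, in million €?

Before the tax: set 588 − 6p = 7p − 439 → p* = €79, q* = 114.
With the tax collected from suppliers, supply shifts: qs = 7(p − 19.5) − 439.
Solving gives q = 51 with buyers paying €89.5 and suppliers receiving €70 (the €19.5 wedge).
Quantity falls by |ΔQ| = |114 − 51| = 63.
DWL = ½ · t · |ΔQ| = ½ · 19.5 · 63 = €614.25.

Deadweight loss = €614.25 million.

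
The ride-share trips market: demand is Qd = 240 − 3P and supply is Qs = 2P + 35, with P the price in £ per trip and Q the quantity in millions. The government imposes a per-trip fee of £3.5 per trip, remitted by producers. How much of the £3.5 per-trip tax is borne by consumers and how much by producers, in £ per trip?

Consumers bear £1.4 per trip; producers bear £2.1 per trip.

Without the tax, 240 − 3P = 2P + 35 gives 5P = 205, so P* = £41 and Q* = 117.
With the tax collected from producers, supply shifts: Qs = 2(P − 3.5) + 35.
Solving gives Q = 112.8 with consumers paying £42.4 and producers receiving £38.9 (the £3.5 wedge).
Burden on consumers: £1.4; on producers: £2.1. (They sum to £3.5.)
The less price-elastic side of the market bears the larger share of a per-unit tax.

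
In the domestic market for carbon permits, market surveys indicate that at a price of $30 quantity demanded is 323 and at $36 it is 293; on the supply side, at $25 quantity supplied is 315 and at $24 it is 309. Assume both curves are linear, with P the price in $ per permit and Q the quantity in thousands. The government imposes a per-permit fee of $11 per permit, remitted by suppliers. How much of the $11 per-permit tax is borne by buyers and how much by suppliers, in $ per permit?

Buyers bear $6 per permit; suppliers bear $5 per permit.

Demand slope: (293 − 323)/(36 − 30) = -5, so Qd = 473 − 5P.
Supply slope: (309 − 315)/(24 − 25) = 6, so Qs = 6P + 165.
Without the tax, 473 − 5P = 6P + 165 gives 11P = 308, so P* = $28 and Q* = 333.
With the tax collected from suppliers, supply shifts: Qs = 6(P − 11) + 165.
Solving gives Q = 303 with buyers paying $34 and suppliers receiving $23 (the $11 wedge).
Burden on buyers: $6; on suppliers: $5. (They sum to $11.)
The less price-elastic side of the market bears the larger share of a per-unit tax.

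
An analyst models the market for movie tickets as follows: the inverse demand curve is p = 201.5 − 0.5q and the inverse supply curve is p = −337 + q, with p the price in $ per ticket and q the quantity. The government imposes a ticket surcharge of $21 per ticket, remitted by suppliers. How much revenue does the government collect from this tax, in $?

Inverting to q(p) form: qd = 403 − 2p; qs = p + 337.
Without the tax, 403 − 2p = p + 337 gives 3p = 66, so p* = $22 and q* = 359.
With the tax collected from suppliers, supply shifts: qs = (p − 21) + 337.
New equilibrium: consumers pay $29, suppliers receive $8, q = 345. (Wedge: pb − ps = 21.)
Revenue = t · Q = 21 · 345 = $7245.

Tax revenue = $7245.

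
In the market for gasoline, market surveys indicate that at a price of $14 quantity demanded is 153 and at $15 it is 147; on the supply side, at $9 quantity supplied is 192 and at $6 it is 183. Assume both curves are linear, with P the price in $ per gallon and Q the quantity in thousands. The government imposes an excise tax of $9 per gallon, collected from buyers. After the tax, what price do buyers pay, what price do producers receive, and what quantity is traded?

Buyers pay $11; producers receive $2; quantity = 171.

Demand slope: (147 − 153)/(15 − 14) = -6, so Qd = 237 − 6P.
Supply slope: (183 − 192)/(6 − 9) = 3, so Qs = 3P + 165.
Before the tax: set 237 − 6P = 3P + 165 → P* = $8, Q* = 189.
With the tax collected from buyers, demand (in seller-price terms) shifts: Qd = 237 − 6(P + 9).
Solving gives Q = 171 with buyers paying $11 and producers receiving $2 (the $9 wedge).
The less price-elastic side of the market bears the larger share of a per-unit tax.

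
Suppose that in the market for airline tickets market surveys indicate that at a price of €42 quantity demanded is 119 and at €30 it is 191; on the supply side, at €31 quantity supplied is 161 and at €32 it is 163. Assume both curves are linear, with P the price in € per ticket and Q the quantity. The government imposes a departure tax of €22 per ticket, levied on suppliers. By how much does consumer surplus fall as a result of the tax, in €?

Consumer surplus falls by €827.75.

Demand slope: (191 − 119)/(30 − 42) = -6, so Qd = 371 − 6P.
Supply slope: (163 − 161)/(32 − 31) = 2, so Qs = 2P + 99.
Without the tax, 371 − 6P = 2P + 99 gives 8P = 272, so P* = €34 and Q* = 167.
With the tax collected from suppliers, supply shifts: Qs = 2(P − 22) + 99.
Solving gives Q = 134 with consumers paying €39.5 and suppliers receiving €17.5 (the €22 wedge).
ΔCS is the trapezoid between Q = 134 and Q = 167 of height €5.5: ½ · (167 + 134) · 5.5 = €827.75.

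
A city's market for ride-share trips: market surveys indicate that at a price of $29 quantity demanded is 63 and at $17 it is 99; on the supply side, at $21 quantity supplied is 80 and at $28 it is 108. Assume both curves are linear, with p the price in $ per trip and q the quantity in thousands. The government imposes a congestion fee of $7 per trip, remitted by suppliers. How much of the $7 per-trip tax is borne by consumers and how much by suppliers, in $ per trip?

Demand slope: (99 − 63)/(17 − 29) = -3, so qd = 150 − 3p.
Supply slope: (108 − 80)/(28 − 21) = 4, so qs = 4p − 4.
Without the tax, 150 − 3p = 4p − 4 gives 7p = 154, so p* = $22 and q* = 84.
With the tax collected from suppliers, supply shifts: qs = 4(p − 7) − 4.
New equilibrium: consumers pay $26, suppliers receive $19, q = 72. (Wedge: pb − ps = 7.)
Burden on consumers: $4; on suppliers: $3. (They sum to $7.)
The less price-elastic side of the market bears the larger share of a per-unit tax.

Consumers bear $4 per trip; suppliers bear $3 per trip.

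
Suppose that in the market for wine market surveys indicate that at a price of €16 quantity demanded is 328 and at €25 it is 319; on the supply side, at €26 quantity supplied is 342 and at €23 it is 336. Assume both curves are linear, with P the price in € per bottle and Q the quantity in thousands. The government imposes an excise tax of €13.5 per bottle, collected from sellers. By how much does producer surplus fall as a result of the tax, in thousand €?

Producer surplus falls by €1446.75 thousand.

Demand slope: (319 − 328)/(25 − 16) = -1, so Qd = 344 − P.
Supply slope: (336 − 342)/(23 − 26) = 2, so Qs = 2P + 290.
Before the tax: set 344 − P = 2P + 290 → P* = €18, Q* = 326.
With the tax collected from sellers, supply shifts: Qs = 2(P − 13.5) + 290.
New equilibrium: buyers pay €27, sellers receive €13.5, Q = 317. (Wedge: Pb − Ps = 13.5.)
ΔPS is the trapezoid between Q = 317 and Q = 326 of height €4.5: ½ · (326 + 317) · 4.5 = €1446.75.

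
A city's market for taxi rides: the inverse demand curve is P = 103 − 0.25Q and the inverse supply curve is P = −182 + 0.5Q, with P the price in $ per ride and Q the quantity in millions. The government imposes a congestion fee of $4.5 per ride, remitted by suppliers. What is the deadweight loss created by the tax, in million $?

Rewrite in direct form: Qd = 412 − 4P and Qs = 2P + 364.
Without the tax, 412 − 4P = 2P + 364 gives 6P = 48, so P* = $8 and Q* = 380.
With the tax collected from suppliers, supply shifts: Qs = 2(P − 4.5) + 364.
Solving gives Q = 374 with buyers paying $9.5 and suppliers receiving $5 (the $4.5 wedge).
Quantity falls by |ΔQ| = |380 − 374| = 6.
DWL = ½ · t · |ΔQ| = ½ · 4.5 · 6 = $13.5.

Deadweight loss = $13.5 million.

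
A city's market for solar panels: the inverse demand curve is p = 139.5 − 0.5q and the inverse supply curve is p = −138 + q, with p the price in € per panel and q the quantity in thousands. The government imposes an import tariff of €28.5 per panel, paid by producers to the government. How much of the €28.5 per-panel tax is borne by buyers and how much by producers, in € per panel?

Inverting to q(p) form: qd = 279 − 2p; qs = p + 138.
Before the tax: set 279 − 2p = p + 138 → p* = €47, q* = 185.
With the tax collected from producers, supply shifts: qs = (p − 28.5) + 138.
New equilibrium: buyers pay €56.5, producers receive €28, q = 166. (Wedge: pb − ps = 28.5.)
Burden on buyers: €9.5; on producers: €19. (They sum to €28.5.)
The less price-elastic side of the market bears the larger share of a per-unit tax.

Buyers bear €9.5 per panel; producers bear €19 per panel.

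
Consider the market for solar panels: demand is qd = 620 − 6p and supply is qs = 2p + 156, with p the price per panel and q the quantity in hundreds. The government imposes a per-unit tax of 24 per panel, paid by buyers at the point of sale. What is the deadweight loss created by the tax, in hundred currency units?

Deadweight loss = 432 hundred.

Before the tax: set 620 − 6p = 2p + 156 → p* = 58, q* = 272.
With the tax collected from buyers, demand (in seller-price terms) shifts: qd = 620 − 6(p + 24).
New equilibrium: buyers pay 64, suppliers receive 40, q = 236. (Wedge: pb − ps = 24.)
Quantity falls by |ΔQ| = |272 − 236| = 36.
DWL = ½ · t · |ΔQ| = ½ · 24 · 36 = 432.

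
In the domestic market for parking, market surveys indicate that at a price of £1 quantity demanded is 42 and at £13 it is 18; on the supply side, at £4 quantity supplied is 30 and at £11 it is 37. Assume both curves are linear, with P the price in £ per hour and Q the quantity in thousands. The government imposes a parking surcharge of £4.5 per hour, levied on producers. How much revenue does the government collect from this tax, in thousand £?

Tax revenue = £130.5 thousand.

Demand slope: (18 − 42)/(13 − 1) = -2, so Qd = 44 − 2P.
Supply slope: (37 − 30)/(11 − 4) = 1, so Qs = P + 26.
Without the tax, 44 − 2P = P + 26 gives 3P = 18, so P* = £6 and Q* = 32.
With the tax collected from producers, supply shifts: Qs = (P − 4.5) + 26.
New equilibrium: buyers pay £7.5, producers receive £3, Q = 29. (Wedge: Pb − Ps = 4.5.)
Revenue = t · Q = 4.5 · 29 = £130.5.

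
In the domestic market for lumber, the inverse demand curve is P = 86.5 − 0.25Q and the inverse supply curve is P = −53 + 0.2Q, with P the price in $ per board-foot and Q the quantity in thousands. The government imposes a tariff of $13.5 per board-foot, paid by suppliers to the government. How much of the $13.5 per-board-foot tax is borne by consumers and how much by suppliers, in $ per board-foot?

Consumers bear $7.5 per board-foot; suppliers bear $6 per board-foot.

Rewrite in direct form: Qd = 346 − 4P and Qs = 5P + 265.
Before the tax: set 346 − 4P = 5P + 265 → P* = $9, Q* = 310.
With the tax collected from suppliers, supply shifts: Qs = 5(P − 13.5) + 265.
Solving gives Q = 280 with consumers paying $16.5 and suppliers receiving $3 (the $13.5 wedge).
Burden on consumers: $7.5; on suppliers: $6. (They sum to $13.5.)
The less price-elastic side of the market bears the larger share of a per-unit tax.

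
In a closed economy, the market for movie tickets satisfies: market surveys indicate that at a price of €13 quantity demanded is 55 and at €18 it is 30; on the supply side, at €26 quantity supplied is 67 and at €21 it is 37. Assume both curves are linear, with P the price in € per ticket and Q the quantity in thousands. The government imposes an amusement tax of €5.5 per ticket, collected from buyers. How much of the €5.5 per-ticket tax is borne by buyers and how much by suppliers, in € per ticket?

Buyers bear €3 per ticket; suppliers bear €2.5 per ticket.

Demand slope: (30 − 55)/(18 − 13) = -5, so Qd = 120 − 5P.
Supply slope: (37 − 67)/(21 − 26) = 6, so Qs = 6P − 89.
Before the tax: set 120 − 5P = 6P − 89 → P* = €19, Q* = 25.
With the tax collected from buyers, demand (in seller-price terms) shifts: Qd = 120 − 5(P + 5.5).
New equilibrium: buyers pay €22, suppliers receive €16.5, Q = 10. (Wedge: Pb − Ps = 5.5.)
Burden on buyers: €3; on suppliers: €2.5. (They sum to €5.5.)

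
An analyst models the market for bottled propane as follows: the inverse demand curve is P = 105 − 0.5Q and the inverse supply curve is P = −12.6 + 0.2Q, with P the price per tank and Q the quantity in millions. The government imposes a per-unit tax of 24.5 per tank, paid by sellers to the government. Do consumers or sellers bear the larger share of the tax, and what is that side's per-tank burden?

Consumers bear the larger share: 17.5 per tank.

Rewrite in direct form: Qd = 210 − 2P and Qs = 5P + 63.
Before the tax: set 210 − 2P = 5P + 63 → P* = 21, Q* = 168.
With the tax collected from sellers, supply shifts: Qs = 5(P − 24.5) + 63.
New equilibrium: consumers pay 38.5, sellers receive 14, Q = 133. (Wedge: Pb − Ps = 24.5.)
Per-tank burden: consumers 17.5, sellers 7.
Consumers take the larger share because demand is less price-elastic here (demand slope 2 vs supply slope 5).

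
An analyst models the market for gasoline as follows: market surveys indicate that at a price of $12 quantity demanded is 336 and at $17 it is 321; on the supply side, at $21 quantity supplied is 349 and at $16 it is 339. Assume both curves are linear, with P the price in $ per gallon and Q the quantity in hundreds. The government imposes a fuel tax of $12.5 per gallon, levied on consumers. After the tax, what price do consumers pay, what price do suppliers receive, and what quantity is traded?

Demand slope: (321 − 336)/(17 − 12) = -3, so Qd = 372 − 3P.
Supply slope: (339 − 349)/(16 − 21) = 2, so Qs = 2P + 307.
Before the tax: set 372 − 3P = 2P + 307 → P* = $13, Q* = 333.
With the tax collected from consumers, demand (in seller-price terms) shifts: Qd = 372 − 3(P + 12.5).
New equilibrium: consumers pay $18, suppliers receive $5.5, Q = 318. (Wedge: Pb − Ps = 12.5.)

Consumers pay $18; suppliers receive $5.5; quantity = 318.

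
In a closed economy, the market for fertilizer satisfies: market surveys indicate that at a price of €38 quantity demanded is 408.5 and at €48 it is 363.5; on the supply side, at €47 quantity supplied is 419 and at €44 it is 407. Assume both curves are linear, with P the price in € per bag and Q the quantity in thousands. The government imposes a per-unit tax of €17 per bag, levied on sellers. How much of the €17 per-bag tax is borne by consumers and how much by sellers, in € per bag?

Demand slope: (363.5 − 408.5)/(48 − 38) = -4.5, so Qd = 579.5 − 4.5P.
Supply slope: (407 − 419)/(44 − 47) = 4, so Qs = 4P + 231.
Without the tax, 579.5 − 4.5P = 4P + 231 gives 8.5P = 348.5, so P* = €41 and Q* = 395.
With the tax collected from sellers, supply shifts: Qs = 4(P − 17) + 231.
New equilibrium: consumers pay €49, sellers receive €32, Q = 359. (Wedge: Pb − Ps = 17.)
Burden on consumers: €8; on sellers: €9. (They sum to €17.)
The less price-elastic side of the market bears the larger share of a per-unit tax.

Consumers bear €8 per bag; sellers bear €9 per bag.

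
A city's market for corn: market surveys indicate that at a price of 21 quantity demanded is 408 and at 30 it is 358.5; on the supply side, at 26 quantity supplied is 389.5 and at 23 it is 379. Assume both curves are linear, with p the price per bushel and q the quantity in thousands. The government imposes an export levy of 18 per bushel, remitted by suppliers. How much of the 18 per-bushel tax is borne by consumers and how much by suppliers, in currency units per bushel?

Demand slope: (358.5 − 408)/(30 − 21) = -5.5, so qd = 523.5 − 5.5p.
Supply slope: (379 − 389.5)/(23 − 26) = 3.5, so qs = 3.5p + 298.5.
Without the tax, 523.5 − 5.5p = 3.5p + 298.5 gives 9p = 225, so p* = 25 and q* = 386.
With the tax collected from suppliers, supply shifts: qs = 3.5(p − 18) + 298.5.
New equilibrium: consumers pay 32, suppliers receive 14, q = 347.5. (Wedge: pb − ps = 18.)
Burden on consumers: 7; on suppliers: 11. (They sum to 18.)
The less price-elastic side of the market bears the larger share of a per-unit tax.

Consumers bear 7 per bushel; suppliers bear 11 per bushel.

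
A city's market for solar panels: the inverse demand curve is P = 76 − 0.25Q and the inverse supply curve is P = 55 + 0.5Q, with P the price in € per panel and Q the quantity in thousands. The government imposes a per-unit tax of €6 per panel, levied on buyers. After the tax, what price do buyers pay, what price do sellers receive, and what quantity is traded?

Rewrite in direct form: Qd = 304 − 4P and Qs = 2P − 110.
Before the tax: set 304 − 4P = 2P − 110 → P* = €69, Q* = 28.
With the tax collected from buyers, demand (in seller-price terms) shifts: Qd = 304 − 4(P + 6).
Solving gives Q = 20 with buyers paying €71 and sellers receiving €65 (the €6 wedge).
The less price-elastic side of the market bears the larger share of a per-unit tax.

Buyers pay €71; sellers receive €65; quantity = 20.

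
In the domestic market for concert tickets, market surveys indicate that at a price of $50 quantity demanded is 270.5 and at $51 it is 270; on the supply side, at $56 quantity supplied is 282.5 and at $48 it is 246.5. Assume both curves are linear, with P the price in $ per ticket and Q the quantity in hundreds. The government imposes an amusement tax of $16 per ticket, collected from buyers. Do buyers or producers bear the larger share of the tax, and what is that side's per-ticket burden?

Buyers bear the larger share: $14.4 per ticket.

Demand slope: (270 − 270.5)/(51 − 50) = -0.5, so Qd = 295.5 − 0.5P.
Supply slope: (246.5 − 282.5)/(48 − 56) = 4.5, so Qs = 4.5P + 30.5.
Before the tax: set 295.5 − 0.5P = 4.5P + 30.5 → P* = $53, Q* = 269.
With the tax collected from buyers, demand (in seller-price terms) shifts: Qd = 295.5 − 0.5(P + 16).
Solving gives Q = 261.8 with buyers paying $67.4 and producers receiving $51.4 (the $16 wedge).
Per-ticket burden: buyers $14.4, producers $1.6.
Buyers take the larger share because demand is less price-elastic here (demand slope 0.5 vs supply slope 4.5).
The less price-elastic side of the market bears the larger share of a per-unit tax.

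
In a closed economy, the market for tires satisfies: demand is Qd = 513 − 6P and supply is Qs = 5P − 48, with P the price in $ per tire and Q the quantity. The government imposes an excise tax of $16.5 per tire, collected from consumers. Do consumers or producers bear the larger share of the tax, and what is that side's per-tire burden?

Without the tax, 513 − 6P = 5P − 48 gives 11P = 561, so P* = $51 and Q* = 207.
With the tax collected from consumers, demand (in seller-price terms) shifts: Qd = 513 − 6(P + 16.5).
New equilibrium: consumers pay $58.5, producers receive $42, Q = 162. (Wedge: Pb − Ps = 16.5.)
Per-tire burden: consumers $7.5, producers $9.
Producers take the larger share because supply is less price-elastic here (demand slope 6 vs supply slope 5).
The less price-elastic side of the market bears the larger share of a per-unit tax.

Producers bear the larger share: $9 per tire.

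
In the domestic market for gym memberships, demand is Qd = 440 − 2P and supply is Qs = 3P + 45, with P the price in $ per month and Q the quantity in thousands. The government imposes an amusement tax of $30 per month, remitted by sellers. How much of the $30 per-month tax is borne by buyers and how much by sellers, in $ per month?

Buyers bear $18 per month; sellers bear $12 per month.

Before the tax: set 440 − 2P = 3P + 45 → P* = $79, Q* = 282.
With the tax collected from sellers, supply shifts: Qs = 3(P − 30) + 45.
Solving gives Q = 246 with buyers paying $97 and sellers receiving $67 (the $30 wedge).
Burden on buyers: $18; on sellers: $12. (They sum to $30.)
The less price-elastic side of the market bears the larger share of a per-unit tax.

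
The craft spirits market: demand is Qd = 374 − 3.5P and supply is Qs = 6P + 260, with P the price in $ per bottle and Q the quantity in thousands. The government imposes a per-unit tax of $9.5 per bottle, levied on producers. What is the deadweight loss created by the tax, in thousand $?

Deadweight loss = $99.75 thousand.

Without the tax, 374 − 3.5P = 6P + 260 gives 9.5P = 114, so P* = $12 and Q* = 332.
With the tax collected from producers, supply shifts: Qs = 6(P − 9.5) + 260.
Solving gives Q = 311 with consumers paying $18 and producers receiving $8.5 (the $9.5 wedge).
Quantity falls by |ΔQ| = |332 − 311| = 21.
DWL = ½ · t · |ΔQ| = ½ · 9.5 · 21 = $99.75.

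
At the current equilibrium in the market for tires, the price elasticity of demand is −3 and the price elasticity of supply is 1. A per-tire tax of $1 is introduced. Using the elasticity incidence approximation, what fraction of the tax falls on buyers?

Incidence ratio: buyers' share ≈ εs / (εs + |εd|) = 1 / (1 + 3) = 0.25.
Supply is the less elastic side, so buyers bear the smaller share.

Buyers' share ≈ 0.25.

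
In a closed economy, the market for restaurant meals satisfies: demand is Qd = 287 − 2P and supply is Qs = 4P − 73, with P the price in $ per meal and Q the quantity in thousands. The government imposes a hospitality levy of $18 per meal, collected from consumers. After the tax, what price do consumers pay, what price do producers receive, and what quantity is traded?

Without the tax, 287 − 2P = 4P − 73 gives 6P = 360, so P* = $60 and Q* = 167.
With the tax collected from consumers, demand (in seller-price terms) shifts: Qd = 287 − 2(P + 18).
Solving gives Q = 143 with consumers paying $72 and producers receiving $54 (the $18 wedge).
The less price-elastic side of the market bears the larger share of a per-unit tax.

Consumers pay $72; producers receive $54; quantity = 143.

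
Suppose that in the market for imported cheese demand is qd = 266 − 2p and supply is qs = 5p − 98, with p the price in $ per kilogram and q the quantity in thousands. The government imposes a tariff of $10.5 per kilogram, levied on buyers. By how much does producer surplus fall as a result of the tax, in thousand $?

Producer surplus falls by $463.5 thousand.

Before the tax: set 266 − 2p = 5p − 98 → p* = $52, q* = 162.
With the tax collected from buyers, demand (in seller-price terms) shifts: qd = 266 − 2(p + 10.5).
Solving gives q = 147 with buyers paying $59.5 and sellers receiving $49 (the $10.5 wedge).
ΔPS is the trapezoid between Q = 147 and Q = 162 of height $3: ½ · (162 + 147) · 3 = $463.5.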